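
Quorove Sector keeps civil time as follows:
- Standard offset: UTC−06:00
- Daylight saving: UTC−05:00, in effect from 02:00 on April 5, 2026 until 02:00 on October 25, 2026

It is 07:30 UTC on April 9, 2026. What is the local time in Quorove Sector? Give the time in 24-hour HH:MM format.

02:30

At the standard offset (UTC−06:00), 07:30 UTC − 6h = 01:30 Quorove Sector standard time.
The standard-time date in Quorove Sector, April 9, 2026, falls between 5 April and 25 October, so daylight saving is in effect and Quorove Sector is at UTC−05:00.
07:30 UTC − 5h = 02:30 local.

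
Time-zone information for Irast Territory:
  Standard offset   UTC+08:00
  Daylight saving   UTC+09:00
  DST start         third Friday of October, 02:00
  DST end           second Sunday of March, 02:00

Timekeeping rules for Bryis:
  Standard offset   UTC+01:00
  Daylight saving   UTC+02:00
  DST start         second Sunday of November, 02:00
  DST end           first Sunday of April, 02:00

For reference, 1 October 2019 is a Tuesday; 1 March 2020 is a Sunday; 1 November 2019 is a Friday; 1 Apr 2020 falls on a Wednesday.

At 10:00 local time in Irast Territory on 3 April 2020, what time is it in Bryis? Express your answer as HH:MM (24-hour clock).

04:00

1 October 2019 is a Tuesday, so the first Friday is October 4 and the third is October 18.
1 March 2020 is a Sunday, so the first Sunday is March 1 and the second is March 8.
3 April 2020 is outside the daylight-saving period (18 October 2019 – 8 March 2020), so Irast Territory is on standard time, UTC+08:00.
10:00 Irast Territory − 8h = 02:00 UTC.
1 November 2019 is a Friday, so the first Sunday is November 3 and the second is November 10.
1 April 2020 is a Wednesday, so the first Sunday is April 5.
At the standard offset (UTC+01:00), 02:00 UTC + 1h = 03:00 Bryis standard time.
The standard-time date in Bryis, 3 April 2020, falls between 10 November 2019 and 5 April 2020, so daylight saving is in effect and Bryis is at UTC+02:00.
02:00 UTC + 2h = 04:00 Bryis.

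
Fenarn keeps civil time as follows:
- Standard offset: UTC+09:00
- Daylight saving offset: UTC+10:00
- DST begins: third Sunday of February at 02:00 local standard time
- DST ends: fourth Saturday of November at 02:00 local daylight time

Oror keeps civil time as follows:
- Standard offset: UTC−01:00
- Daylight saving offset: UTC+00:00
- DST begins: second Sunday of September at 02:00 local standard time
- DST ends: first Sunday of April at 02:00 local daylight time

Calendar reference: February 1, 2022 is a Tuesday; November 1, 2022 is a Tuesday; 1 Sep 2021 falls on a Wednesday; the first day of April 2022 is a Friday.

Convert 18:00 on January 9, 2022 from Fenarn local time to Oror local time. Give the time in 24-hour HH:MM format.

1 February 2022 is a Tuesday, so the first Sunday is February 6 and the third is February 20.
1 November 2022 is a Tuesday, so the first Saturday is November 5 and the fourth is November 26.
January 9, 2022 is outside the daylight-saving period (20 February – 26 November), so Fenarn is on standard time, UTC+09:00.
18:00 Fenarn − 9h = 09:00 UTC.
1 September 2021 is a Wednesday, so the first Sunday is September 5 and the second is September 12.
1 April 2022 is a Friday, so the first Sunday is April 3.
At the standard offset (UTC−01:00), 09:00 UTC − 1h = 08:00 Oror standard time.
Daylight saving runs 12 September 2021 – 3 April 2022; the standard-time date in Oror, January 9, 2022, is inside that window, so Oror is at UTC+00:00.
09:00 UTC + 0h = 09:00 Oror.

09:00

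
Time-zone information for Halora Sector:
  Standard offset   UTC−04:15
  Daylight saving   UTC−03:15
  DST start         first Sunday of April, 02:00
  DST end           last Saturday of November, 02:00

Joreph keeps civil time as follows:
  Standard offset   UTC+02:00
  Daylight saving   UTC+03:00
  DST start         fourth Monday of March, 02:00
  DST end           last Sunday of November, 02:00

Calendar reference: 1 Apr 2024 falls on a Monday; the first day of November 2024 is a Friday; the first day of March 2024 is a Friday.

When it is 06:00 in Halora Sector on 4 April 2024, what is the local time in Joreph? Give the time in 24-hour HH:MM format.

1 April 2024 is a Monday, so the first Sunday is April 7.
1 November 2024 is a Friday, so Saturdays fall on 2, 9, 16, 23, 30; the last is November 30.
4 April 2024 does not fall between 7 April and 30 November, so daylight saving is not in effect and Halora Sector is at UTC−04:15.
06:00 Halora Sector + 4h15m = 10:15 UTC.
1 March 2024 is a Friday, so the first Monday is March 4 and the fourth is March 25.
1 November 2024 is a Friday, so Sundays fall on 3, 10, 17, 24; the last is November 24.
At the standard offset (UTC+02:00), 10:15 UTC + 2h = 12:15 Joreph standard time.
Daylight saving runs 25 March – 24 November; the standard-time date in Joreph, 4 April 2024, is inside that window, so Joreph is at UTC+03:00.
10:15 UTC + 3h = 13:15 Joreph.

13:15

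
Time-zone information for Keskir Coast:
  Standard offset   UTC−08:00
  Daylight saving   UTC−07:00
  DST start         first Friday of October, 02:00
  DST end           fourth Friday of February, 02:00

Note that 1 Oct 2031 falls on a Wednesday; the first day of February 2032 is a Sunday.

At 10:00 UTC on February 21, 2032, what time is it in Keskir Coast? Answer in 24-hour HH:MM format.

1 October 2031 is a Wednesday, so the first Friday is October 3.
1 February 2032 is a Sunday, so the first Friday is February 6 and the fourth is February 27.
At the standard offset (UTC−08:00), 10:00 UTC − 8h = 02:00 Keskir Coast standard time.
Daylight saving runs 3 October 2031 – 27 February 2032; the standard-time date in Keskir Coast, February 21, 2032, is inside that window, so Keskir Coast is at UTC−07:00.
10:00 UTC − 7h = 03:00 local.

03:00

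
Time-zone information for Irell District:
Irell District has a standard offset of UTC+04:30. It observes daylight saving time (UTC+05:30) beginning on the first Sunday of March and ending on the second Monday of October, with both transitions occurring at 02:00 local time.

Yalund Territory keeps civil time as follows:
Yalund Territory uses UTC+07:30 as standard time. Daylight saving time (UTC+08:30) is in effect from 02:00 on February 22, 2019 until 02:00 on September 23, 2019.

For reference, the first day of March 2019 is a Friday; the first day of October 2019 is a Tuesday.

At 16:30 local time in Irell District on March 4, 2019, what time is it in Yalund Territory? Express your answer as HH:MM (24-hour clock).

19:30

1 March 2019 is a Friday, so the first Sunday is March 3.
1 October 2019 is a Tuesday, so the first Monday is October 7 and the second is October 14.
March 4, 2019 lies within the daylight-saving period (3 March – 14 October), so Irell District is on daylight time, UTC+05:30.
16:30 Irell District − 5h30m = 11:00 UTC.
At the standard offset (UTC+07:30), 11:00 UTC + 7h30m = 18:30 Yalund Territory standard time.
Daylight saving runs 22 February – 23 September; the standard-time date in Yalund Territory, March 4, 2019, is inside that window, so Yalund Territory is at UTC+08:30.
11:00 UTC + 8h30m = 19:30 Yalund Territory.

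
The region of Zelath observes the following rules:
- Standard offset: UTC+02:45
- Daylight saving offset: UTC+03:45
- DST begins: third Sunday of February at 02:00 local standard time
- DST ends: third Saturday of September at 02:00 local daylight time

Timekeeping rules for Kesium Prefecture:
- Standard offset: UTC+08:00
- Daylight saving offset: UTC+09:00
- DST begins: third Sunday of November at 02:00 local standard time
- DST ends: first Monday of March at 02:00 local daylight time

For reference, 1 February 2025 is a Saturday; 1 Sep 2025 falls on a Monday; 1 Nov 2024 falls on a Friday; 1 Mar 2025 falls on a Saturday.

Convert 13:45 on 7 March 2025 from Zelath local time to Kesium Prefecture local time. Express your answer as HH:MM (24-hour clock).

18:00

1 February 2025 is a Saturday, so the first Sunday is February 2 and the third is February 16.
1 September 2025 is a Monday, so the first Saturday is September 6 and the third is September 20.
7 March 2025 falls between 16 February and 20 September, so daylight saving is in effect and Zelath is at UTC+03:45.
13:45 Zelath − 3h45m = 10:00 UTC.
1 November 2024 is a Friday, so the first Sunday is November 3 and the third is November 17.
1 March 2025 is a Saturday, so the first Monday is March 3.
At the standard offset (UTC+08:00), 10:00 UTC + 8h = 18:00 Kesium Prefecture standard time.
The standard-time date in Kesium Prefecture, 7 March 2025, is outside the daylight-saving period (17 November 2024 – 3 March 2025), so Kesium Prefecture is on standard time, UTC+08:00.
10:00 UTC + 8h = 18:00 Kesium Prefecture.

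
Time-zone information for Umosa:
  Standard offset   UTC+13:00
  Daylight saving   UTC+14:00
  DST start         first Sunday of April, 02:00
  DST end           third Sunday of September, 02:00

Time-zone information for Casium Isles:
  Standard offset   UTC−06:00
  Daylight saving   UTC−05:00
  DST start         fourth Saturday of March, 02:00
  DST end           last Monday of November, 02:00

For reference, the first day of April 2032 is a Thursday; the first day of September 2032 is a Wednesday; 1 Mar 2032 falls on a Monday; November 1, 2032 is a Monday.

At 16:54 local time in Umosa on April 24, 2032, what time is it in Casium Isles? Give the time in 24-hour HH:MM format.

21:54

1 April 2032 is a Thursday, so the first Sunday is April 4.
1 September 2032 is a Wednesday, so the first Sunday is September 5 and the third is September 19.
April 24, 2032 falls between 4 April and 19 September, so daylight saving is in effect and Umosa is at UTC+14:00.
16:54 Umosa − 14h = 02:54 UTC.
1 March 2032 is a Monday, so the first Saturday is March 6 and the fourth is March 27.
1 November 2032 is a Monday, so Mondays fall on 1, 8, 15, 22, 29; the last is November 29.
At the standard offset (UTC−06:00), 02:54 UTC − 6h = 20:54 Casium Isles standard time (rolling into the previous day, 23 April 2032).
The standard-time date in Casium Isles, April 23, 2032, falls between 27 March and 29 November, so daylight saving is in effect and Casium Isles is at UTC−05:00.
02:54 UTC − 5h = 21:54 Casium Isles (rolling into the previous day, 23 April 2032).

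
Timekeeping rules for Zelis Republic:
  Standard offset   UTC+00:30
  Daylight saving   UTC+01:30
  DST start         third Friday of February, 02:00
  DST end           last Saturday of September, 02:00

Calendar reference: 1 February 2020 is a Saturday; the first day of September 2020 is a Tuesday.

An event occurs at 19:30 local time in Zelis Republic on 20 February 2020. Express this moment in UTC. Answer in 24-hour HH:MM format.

19:00

1 February 2020 is a Saturday, so the first Friday is February 7 and the third is February 21.
1 September 2020 is a Tuesday, so Saturdays fall on 5, 12, 19, 26; the last is September 26.
Daylight saving runs 21 February – 26 September; 20 February 2020 is outside that window, so Zelis Republic is on standard time at UTC+00:30.
19:30 local − 0h30m = 19:00 UTC.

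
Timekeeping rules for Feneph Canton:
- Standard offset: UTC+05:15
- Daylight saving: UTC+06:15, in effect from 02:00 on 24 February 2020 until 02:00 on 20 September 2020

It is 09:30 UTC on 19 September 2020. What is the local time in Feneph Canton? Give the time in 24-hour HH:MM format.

15:45

At the standard offset (UTC+05:15), 09:30 UTC + 5h15m = 14:45 Feneph Canton standard time.
The standard-time date in Feneph Canton, 19 September 2020, falls between 24 February and 20 September, so daylight saving is in effect and Feneph Canton is at UTC+06:15.
09:30 UTC + 6h15m = 15:45 local.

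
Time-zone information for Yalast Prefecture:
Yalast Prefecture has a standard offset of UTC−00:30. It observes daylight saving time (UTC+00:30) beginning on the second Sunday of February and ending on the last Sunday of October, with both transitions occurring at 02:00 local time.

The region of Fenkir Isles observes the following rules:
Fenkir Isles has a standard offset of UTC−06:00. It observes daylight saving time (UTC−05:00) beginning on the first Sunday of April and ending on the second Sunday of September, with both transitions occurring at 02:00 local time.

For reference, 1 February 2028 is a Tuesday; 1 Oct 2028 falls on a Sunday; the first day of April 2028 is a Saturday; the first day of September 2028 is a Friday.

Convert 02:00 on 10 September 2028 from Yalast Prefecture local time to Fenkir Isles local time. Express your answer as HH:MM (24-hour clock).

20:30

1 February 2028 is a Tuesday, so the first Sunday is February 6 and the second is February 13.
1 October 2028 is a Sunday, so Sundays fall on 1, 8, 15, 22, 29; the last is October 29.
Daylight saving runs 13 February – 29 October; 10 September 2028 is inside that window, so Yalast Prefecture is at UTC+00:30.
02:00 Yalast Prefecture − 0h30m = 01:30 UTC.
1 April 2028 is a Saturday, so the first Sunday is April 2.
1 September 2028 is a Friday, so the first Sunday is September 3 and the second is September 10.
At the standard offset (UTC−06:00), 01:30 UTC − 6h = 19:30 Fenkir Isles standard time (rolling into the previous day, 9 September 2028).
The standard-time date in Fenkir Isles, 9 September 2028, falls between 2 April and 10 September, so daylight saving is in effect and Fenkir Isles is at UTC−05:00.
01:30 UTC − 5h = 20:30 Fenkir Isles (rolling into the previous day, 9 September 2028).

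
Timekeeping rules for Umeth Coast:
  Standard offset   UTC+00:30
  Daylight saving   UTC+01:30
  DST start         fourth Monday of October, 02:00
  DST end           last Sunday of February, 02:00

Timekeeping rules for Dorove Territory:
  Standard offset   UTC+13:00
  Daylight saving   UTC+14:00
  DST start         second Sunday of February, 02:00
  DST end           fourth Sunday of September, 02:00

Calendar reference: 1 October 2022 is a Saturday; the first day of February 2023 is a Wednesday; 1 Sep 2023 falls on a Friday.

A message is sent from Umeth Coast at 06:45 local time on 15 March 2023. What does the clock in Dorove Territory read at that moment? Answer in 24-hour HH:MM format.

1 October 2022 is a Saturday, so the first Monday is October 3 and the fourth is October 24.
1 February 2023 is a Wednesday, so Sundays fall on 5, 12, 19, 26; the last is February 26.
15 March 2023 does not fall between 24 October 2022 and 26 February 2023, so daylight saving is not in effect and Umeth Coast is at UTC+00:30.
06:45 Umeth Coast − 0h30m = 06:15 UTC.
1 February 2023 is a Wednesday, so the first Sunday is February 5 and the second is February 12.
1 September 2023 is a Friday, so the first Sunday is September 3 and the fourth is September 24.
At the standard offset (UTC+13:00), 06:15 UTC + 13h = 19:15 Dorove Territory standard time.
Daylight saving runs 12 February – 24 September; the standard-time date in Dorove Territory, 15 March 2023, is inside that window, so Dorove Territory is at UTC+14:00.
06:15 UTC + 14h = 20:15 Dorove Territory.

20:15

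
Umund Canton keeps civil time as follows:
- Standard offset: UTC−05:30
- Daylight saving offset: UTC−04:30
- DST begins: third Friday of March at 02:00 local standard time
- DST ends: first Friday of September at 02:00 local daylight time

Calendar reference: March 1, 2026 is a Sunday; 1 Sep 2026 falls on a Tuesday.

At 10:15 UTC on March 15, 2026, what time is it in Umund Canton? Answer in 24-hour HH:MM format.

1 March 2026 is a Sunday, so the first Friday is March 6 and the third is March 20.
1 September 2026 is a Tuesday, so the first Friday is September 4.
At the standard offset (UTC−05:30), 10:15 UTC − 5h30m = 04:45 Umund Canton standard time.
The standard-time date in Umund Canton, March 15, 2026, is outside the daylight-saving period (20 March – 4 September), so Umund Canton is on standard time, UTC−05:30.
10:15 UTC − 5h30m = 04:45 local.

04:45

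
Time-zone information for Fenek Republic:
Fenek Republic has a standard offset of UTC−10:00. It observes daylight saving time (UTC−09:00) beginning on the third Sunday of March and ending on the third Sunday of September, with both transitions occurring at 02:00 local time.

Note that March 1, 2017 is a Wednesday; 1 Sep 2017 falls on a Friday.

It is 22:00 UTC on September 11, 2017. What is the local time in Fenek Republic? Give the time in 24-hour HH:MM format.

13:00

1 March 2017 is a Wednesday, so the first Sunday is March 5 and the third is March 19.
1 September 2017 is a Friday, so the first Sunday is September 3 and the third is September 17.
At the standard offset (UTC−10:00), 22:00 UTC − 10h = 12:00 Fenek Republic standard time.
Daylight saving runs 19 March – 17 September; the standard-time date in Fenek Republic, September 11, 2017, is inside that window, so Fenek Republic is at UTC−09:00.
22:00 UTC − 9h = 13:00 local.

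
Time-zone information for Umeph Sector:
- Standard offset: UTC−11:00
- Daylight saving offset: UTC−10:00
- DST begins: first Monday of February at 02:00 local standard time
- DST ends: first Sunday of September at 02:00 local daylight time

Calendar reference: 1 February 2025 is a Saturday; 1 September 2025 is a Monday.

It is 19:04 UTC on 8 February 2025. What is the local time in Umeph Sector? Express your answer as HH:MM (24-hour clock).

1 February 2025 is a Saturday, so the first Monday is February 3.
1 September 2025 is a Monday, so the first Sunday is September 7.
At the standard offset (UTC−11:00), 19:04 UTC − 11h = 08:04 Umeph Sector standard time.
The standard-time date in Umeph Sector, 8 February 2025, falls between 3 February and 7 September, so daylight saving is in effect and Umeph Sector is at UTC−10:00.
19:04 UTC − 10h = 09:04 local.

09:04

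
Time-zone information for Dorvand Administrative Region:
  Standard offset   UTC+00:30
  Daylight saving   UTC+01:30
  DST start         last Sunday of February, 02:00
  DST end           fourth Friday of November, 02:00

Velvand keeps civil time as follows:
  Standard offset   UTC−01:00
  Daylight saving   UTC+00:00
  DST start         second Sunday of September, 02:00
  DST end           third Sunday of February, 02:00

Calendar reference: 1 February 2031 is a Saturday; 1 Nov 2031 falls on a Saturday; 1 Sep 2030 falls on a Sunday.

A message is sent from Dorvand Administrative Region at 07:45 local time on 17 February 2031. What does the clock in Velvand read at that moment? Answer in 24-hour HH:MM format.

06:15

1 February 2031 is a Saturday, so Sundays fall on 2, 9, 16, 23; the last is February 23.
1 November 2031 is a Saturday, so the first Friday is November 7 and the fourth is November 28.
Daylight saving runs 23 February – 28 November; 17 February 2031 is outside that window, so Dorvand Administrative Region is on standard time at UTC+00:30.
07:45 Dorvand Administrative Region − 0h30m = 07:15 UTC.
1 September 2030 is a Sunday, so the first Sunday is September 1 and the second is September 8.
1 February 2031 is a Saturday, so the first Sunday is February 2 and the third is February 16.
At the standard offset (UTC−01:00), 07:15 UTC − 1h = 06:15 Velvand standard time.
Daylight saving runs 8 September 2030 – 16 February 2031; the standard-time date in Velvand, 17 February 2031, is outside that window, so Velvand is on standard time at UTC−01:00.
07:15 UTC − 1h = 06:15 Velvand.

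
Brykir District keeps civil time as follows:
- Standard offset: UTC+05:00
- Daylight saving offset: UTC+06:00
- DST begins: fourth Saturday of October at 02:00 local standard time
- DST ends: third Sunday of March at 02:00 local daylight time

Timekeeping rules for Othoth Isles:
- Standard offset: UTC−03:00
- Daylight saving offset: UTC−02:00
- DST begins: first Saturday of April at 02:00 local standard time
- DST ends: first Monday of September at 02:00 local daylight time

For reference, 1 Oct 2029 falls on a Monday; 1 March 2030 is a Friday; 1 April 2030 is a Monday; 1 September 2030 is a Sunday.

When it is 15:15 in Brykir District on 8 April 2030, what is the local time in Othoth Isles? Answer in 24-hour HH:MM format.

08:15

1 October 2029 is a Monday, so the first Saturday is October 6 and the fourth is October 27.
1 March 2030 is a Friday, so the first Sunday is March 3 and the third is March 17.
8 April 2030 does not fall between 27 October 2029 and 17 March 2030, so daylight saving is not in effect and Brykir District is at UTC+05:00.
15:15 Brykir District − 5h = 10:15 UTC.
1 April 2030 is a Monday, so the first Saturday is April 6.
1 September 2030 is a Sunday, so the first Monday is September 2.
At the standard offset (UTC−03:00), 10:15 UTC − 3h = 07:15 Othoth Isles standard time.
The standard-time date in Othoth Isles, 8 April 2030, falls between 6 April and 2 September, so daylight saving is in effect and Othoth Isles is at UTC−02:00.
10:15 UTC − 2h = 08:15 Othoth Isles.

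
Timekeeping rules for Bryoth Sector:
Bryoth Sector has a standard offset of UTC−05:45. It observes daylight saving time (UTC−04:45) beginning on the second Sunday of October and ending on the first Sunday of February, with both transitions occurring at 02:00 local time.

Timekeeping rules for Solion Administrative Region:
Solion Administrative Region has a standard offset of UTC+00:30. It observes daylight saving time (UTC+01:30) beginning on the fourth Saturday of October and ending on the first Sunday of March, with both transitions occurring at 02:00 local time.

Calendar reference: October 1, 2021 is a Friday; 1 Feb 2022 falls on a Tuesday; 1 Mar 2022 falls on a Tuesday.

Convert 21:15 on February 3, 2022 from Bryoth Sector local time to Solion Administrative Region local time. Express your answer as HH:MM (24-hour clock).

1 October 2021 is a Friday, so the first Sunday is October 3 and the second is October 10.
1 February 2022 is a Tuesday, so the first Sunday is February 6.
February 3, 2022 falls between 10 October 2021 and 6 February 2022, so daylight saving is in effect and Bryoth Sector is at UTC−04:45.
21:15 Bryoth Sector + 4h45m = 02:00 UTC (rolling into the next day, 4 February 2022).
1 October 2021 is a Friday, so the first Saturday is October 2 and the fourth is October 23.
1 March 2022 is a Tuesday, so the first Sunday is March 6.
At the standard offset (UTC+00:30), 02:00 UTC + 0h30m = 02:30 Solion Administrative Region standard time.
The standard-time date in Solion Administrative Region, February 4, 2022, falls between 23 October 2021 and 6 March 2022, so daylight saving is in effect and Solion Administrative Region is at UTC+01:30.
02:00 UTC + 1h30m = 03:30 Solion Administrative Region.

03:30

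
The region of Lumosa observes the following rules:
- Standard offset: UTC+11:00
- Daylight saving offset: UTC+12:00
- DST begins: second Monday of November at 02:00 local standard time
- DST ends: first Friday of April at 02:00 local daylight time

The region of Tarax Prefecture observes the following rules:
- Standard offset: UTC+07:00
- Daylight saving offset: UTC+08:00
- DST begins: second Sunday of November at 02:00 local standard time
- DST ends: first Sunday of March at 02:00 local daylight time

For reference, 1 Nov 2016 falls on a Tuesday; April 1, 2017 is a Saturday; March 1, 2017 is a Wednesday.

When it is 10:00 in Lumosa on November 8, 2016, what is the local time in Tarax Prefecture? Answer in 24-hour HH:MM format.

06:00

1 November 2016 is a Tuesday, so the first Monday is November 7 and the second is November 14.
1 April 2017 is a Saturday, so the first Friday is April 7.
November 8, 2016 is outside the daylight-saving period (14 November 2016 – 7 April 2017), so Lumosa is on standard time, UTC+11:00.
10:00 Lumosa − 11h = 23:00 UTC (rolling into the previous day, 7 November 2016).
1 November 2016 is a Tuesday, so the first Sunday is November 6 and the second is November 13.
1 March 2017 is a Wednesday, so the first Sunday is March 5.
At the standard offset (UTC+07:00), 23:00 UTC + 7h = 06:00 Tarax Prefecture standard time (rolling into the next day, 8 November 2016).
Daylight saving runs 13 November 2016 – 5 March 2017; the standard-time date in Tarax Prefecture, November 8, 2016, is outside that window, so Tarax Prefecture is on standard time at UTC+07:00.
23:00 UTC + 7h = 06:00 Tarax Prefecture (rolling into the next day, 8 November 2016).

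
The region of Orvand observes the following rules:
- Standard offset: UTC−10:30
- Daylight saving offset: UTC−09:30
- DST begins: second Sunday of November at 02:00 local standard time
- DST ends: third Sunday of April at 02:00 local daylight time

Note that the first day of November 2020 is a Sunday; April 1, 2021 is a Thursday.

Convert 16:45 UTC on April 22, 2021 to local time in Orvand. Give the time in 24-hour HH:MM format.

1 November 2020 is a Sunday, so the first Sunday is November 1 and the second is November 8.
1 April 2021 is a Thursday, so the first Sunday is April 4 and the third is April 18.
At the standard offset (UTC−10:30), 16:45 UTC − 10h30m = 06:15 Orvand standard time.
Daylight saving runs 8 November 2020 – 18 April 2021; the standard-time date in Orvand, April 22, 2021, is outside that window, so Orvand is on standard time at UTC−10:30.
16:45 UTC − 10h30m = 06:15 local.

06:15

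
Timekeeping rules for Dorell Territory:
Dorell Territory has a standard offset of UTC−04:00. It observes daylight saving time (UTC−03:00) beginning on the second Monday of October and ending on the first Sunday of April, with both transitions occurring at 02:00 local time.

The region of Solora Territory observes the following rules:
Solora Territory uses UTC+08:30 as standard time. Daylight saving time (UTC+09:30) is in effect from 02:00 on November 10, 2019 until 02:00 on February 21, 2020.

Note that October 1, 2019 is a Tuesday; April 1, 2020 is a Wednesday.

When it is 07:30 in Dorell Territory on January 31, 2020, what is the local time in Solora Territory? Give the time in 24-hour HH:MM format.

1 October 2019 is a Tuesday, so the first Monday is October 7 and the second is October 14.
1 April 2020 is a Wednesday, so the first Sunday is April 5.
January 31, 2020 falls between 14 October 2019 and 5 April 2020, so daylight saving is in effect and Dorell Territory is at UTC−03:00.
07:30 Dorell Territory + 3h = 10:30 UTC.
At the standard offset (UTC+08:30), 10:30 UTC + 8h30m = 19:00 Solora Territory standard time.
The standard-time date in Solora Territory, January 31, 2020, lies within the daylight-saving period (10 November 2019 – 21 February 2020), so Solora Territory is on daylight time, UTC+09:30.
10:30 UTC + 9h30m = 20:00 Solora Territory.

20:00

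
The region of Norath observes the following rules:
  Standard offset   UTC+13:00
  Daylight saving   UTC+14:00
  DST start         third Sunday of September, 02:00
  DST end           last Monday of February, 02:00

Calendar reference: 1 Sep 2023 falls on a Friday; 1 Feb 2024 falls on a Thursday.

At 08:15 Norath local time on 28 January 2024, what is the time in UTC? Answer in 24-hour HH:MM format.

18:15

1 September 2023 is a Friday, so the first Sunday is September 3 and the third is September 17.
1 February 2024 is a Thursday, so Mondays fall on 5, 12, 19, 26; the last is February 26.
28 January 2024 lies within the daylight-saving period (17 September 2023 – 26 February 2024), so Norath is on daylight time, UTC+14:00.
08:15 local − 14h = 18:15 UTC (rolling into the previous day, 27 January 2024).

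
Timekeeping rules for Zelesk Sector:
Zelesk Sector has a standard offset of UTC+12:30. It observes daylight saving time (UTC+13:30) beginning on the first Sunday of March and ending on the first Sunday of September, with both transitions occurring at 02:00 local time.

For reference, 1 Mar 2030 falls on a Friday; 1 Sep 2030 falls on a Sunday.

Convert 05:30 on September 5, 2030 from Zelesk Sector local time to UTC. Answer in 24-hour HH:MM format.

1 March 2030 is a Friday, so the first Sunday is March 3.
1 September 2030 is a Sunday, so the first Sunday is September 1.
September 5, 2030 does not fall between 3 March and 1 September, so daylight saving is not in effect and Zelesk Sector is at UTC+12:30.
05:30 local − 12h30m = 17:00 UTC (rolling into the previous day, 4 September 2030).

17:00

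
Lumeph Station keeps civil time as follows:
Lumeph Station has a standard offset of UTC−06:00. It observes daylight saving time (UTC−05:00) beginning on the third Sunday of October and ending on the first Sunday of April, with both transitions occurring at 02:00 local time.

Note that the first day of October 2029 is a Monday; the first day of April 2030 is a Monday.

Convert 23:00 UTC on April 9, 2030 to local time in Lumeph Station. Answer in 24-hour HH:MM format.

1 October 2029 is a Monday, so the first Sunday is October 7 and the third is October 21.
1 April 2030 is a Monday, so the first Sunday is April 7.
At the standard offset (UTC−06:00), 23:00 UTC − 6h = 17:00 Lumeph Station standard time.
Daylight saving runs 21 October 2029 – 7 April 2030; the standard-time date in Lumeph Station, April 9, 2030, is outside that window, so Lumeph Station is on standard time at UTC−06:00.
23:00 UTC − 6h = 17:00 local.

17:00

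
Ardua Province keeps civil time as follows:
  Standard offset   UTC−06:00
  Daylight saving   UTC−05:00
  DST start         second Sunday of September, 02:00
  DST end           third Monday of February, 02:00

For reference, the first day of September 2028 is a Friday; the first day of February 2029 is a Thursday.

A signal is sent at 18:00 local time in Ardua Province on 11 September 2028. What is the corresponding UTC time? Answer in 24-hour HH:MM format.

23:00

1 September 2028 is a Friday, so the first Sunday is September 3 and the second is September 10.
1 February 2029 is a Thursday, so the first Monday is February 5 and the third is February 19.
11 September 2028 lies within the daylight-saving period (10 September 2028 – 19 February 2029), so Ardua Province is on daylight time, UTC−05:00.
18:00 local + 5h = 23:00 UTC.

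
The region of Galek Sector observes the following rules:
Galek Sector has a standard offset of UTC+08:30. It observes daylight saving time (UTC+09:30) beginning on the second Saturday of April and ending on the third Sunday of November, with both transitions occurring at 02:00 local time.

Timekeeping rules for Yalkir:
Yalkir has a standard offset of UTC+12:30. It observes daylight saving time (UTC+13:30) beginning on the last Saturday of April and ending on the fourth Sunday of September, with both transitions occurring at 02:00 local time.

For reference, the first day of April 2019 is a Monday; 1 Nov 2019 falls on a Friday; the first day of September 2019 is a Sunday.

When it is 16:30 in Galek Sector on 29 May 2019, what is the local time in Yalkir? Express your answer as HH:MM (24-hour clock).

20:30

1 April 2019 is a Monday, so the first Saturday is April 6 and the second is April 13.
1 November 2019 is a Friday, so the first Sunday is November 3 and the third is November 17.
Daylight saving runs 13 April – 17 November; 29 May 2019 is inside that window, so Galek Sector is at UTC+09:30.
16:30 Galek Sector − 9h30m = 07:00 UTC.
1 April 2019 is a Monday, so Saturdays fall on 6, 13, 20, 27; the last is April 27.
1 September 2019 is a Sunday, so the first Sunday is September 1 and the fourth is September 22.
At the standard offset (UTC+12:30), 07:00 UTC + 12h30m = 19:30 Yalkir standard time.
Daylight saving runs 27 April – 22 September; the standard-time date in Yalkir, 29 May 2019, is inside that window, so Yalkir is at UTC+13:30.
07:00 UTC + 13h30m = 20:30 Yalkir.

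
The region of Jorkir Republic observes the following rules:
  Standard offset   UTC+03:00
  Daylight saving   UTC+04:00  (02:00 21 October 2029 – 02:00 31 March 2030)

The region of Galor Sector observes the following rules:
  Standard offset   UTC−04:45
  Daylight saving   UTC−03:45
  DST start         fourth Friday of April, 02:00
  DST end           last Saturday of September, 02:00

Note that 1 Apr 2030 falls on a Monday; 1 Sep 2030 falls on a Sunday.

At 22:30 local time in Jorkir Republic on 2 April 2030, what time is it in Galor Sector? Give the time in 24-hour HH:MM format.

14:45

2 April 2030 does not fall between 21 October 2029 and 31 March 2030, so daylight saving is not in effect and Jorkir Republic is at UTC+03:00.
22:30 Jorkir Republic − 3h = 19:30 UTC.
1 April 2030 is a Monday, so the first Friday is April 5 and the fourth is April 26.
1 September 2030 is a Sunday, so Saturdays fall on 7, 14, 21, 28; the last is September 28.
At the standard offset (UTC−04:45), 19:30 UTC − 4h45m = 14:45 Galor Sector standard time.
Daylight saving runs 26 April – 28 September; the standard-time date in Galor Sector, 2 April 2030, is outside that window, so Galor Sector is on standard time at UTC−04:45.
19:30 UTC − 4h45m = 14:45 Galor Sector.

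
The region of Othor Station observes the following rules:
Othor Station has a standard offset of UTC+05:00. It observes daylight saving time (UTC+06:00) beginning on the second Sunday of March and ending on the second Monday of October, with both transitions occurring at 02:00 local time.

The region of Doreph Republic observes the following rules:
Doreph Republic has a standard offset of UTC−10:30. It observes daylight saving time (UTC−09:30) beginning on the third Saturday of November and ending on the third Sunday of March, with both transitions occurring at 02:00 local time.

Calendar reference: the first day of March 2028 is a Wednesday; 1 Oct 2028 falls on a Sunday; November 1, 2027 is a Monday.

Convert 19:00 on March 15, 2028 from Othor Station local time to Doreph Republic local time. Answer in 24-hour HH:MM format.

03:30

1 March 2028 is a Wednesday, so the first Sunday is March 5 and the second is March 12.
1 October 2028 is a Sunday, so the first Monday is October 2 and the second is October 9.
March 15, 2028 falls between 12 March and 9 October, so daylight saving is in effect and Othor Station is at UTC+06:00.
19:00 Othor Station − 6h = 13:00 UTC.
1 November 2027 is a Monday, so the first Saturday is November 6 and the third is November 20.
1 March 2028 is a Wednesday, so the first Sunday is March 5 and the third is March 19.
At the standard offset (UTC−10:30), 13:00 UTC − 10h30m = 02:30 Doreph Republic standard time.
The standard-time date in Doreph Republic, March 15, 2028, falls between 20 November 2027 and 19 March 2028, so daylight saving is in effect and Doreph Republic is at UTC−09:30.
13:00 UTC − 9h30m = 03:30 Doreph Republic.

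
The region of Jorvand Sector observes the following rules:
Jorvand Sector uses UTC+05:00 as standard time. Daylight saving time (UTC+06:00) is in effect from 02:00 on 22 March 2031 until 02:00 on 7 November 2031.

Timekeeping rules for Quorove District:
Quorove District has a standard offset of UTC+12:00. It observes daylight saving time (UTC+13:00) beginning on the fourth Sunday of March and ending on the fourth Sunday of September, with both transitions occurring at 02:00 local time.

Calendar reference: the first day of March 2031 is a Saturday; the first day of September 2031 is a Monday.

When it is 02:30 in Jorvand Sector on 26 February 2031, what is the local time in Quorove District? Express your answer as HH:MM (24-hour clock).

26 February 2031 does not fall between 22 March and 7 November, so daylight saving is not in effect and Jorvand Sector is at UTC+05:00.
02:30 Jorvand Sector − 5h = 21:30 UTC (rolling into the previous day, 25 February 2031).
1 March 2031 is a Saturday, so the first Sunday is March 2 and the fourth is March 23.
1 September 2031 is a Monday, so the first Sunday is September 7 and the fourth is September 28.
At the standard offset (UTC+12:00), 21:30 UTC + 12h = 09:30 Quorove District standard time (rolling into the next day, 26 February 2031).
Daylight saving runs 23 March – 28 September; the standard-time date in Quorove District, 26 February 2031, is outside that window, so Quorove District is on standard time at UTC+12:00.
21:30 UTC + 12h = 09:30 Quorove District (rolling into the next day, 26 February 2031).

09:30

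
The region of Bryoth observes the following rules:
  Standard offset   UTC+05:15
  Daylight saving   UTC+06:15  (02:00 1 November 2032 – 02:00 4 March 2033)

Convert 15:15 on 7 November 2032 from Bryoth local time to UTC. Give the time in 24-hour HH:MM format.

7 November 2032 falls between 1 November 2032 and 4 March 2033, so daylight saving is in effect and Bryoth is at UTC+06:15.
15:15 local − 6h15m = 09:00 UTC.

09:00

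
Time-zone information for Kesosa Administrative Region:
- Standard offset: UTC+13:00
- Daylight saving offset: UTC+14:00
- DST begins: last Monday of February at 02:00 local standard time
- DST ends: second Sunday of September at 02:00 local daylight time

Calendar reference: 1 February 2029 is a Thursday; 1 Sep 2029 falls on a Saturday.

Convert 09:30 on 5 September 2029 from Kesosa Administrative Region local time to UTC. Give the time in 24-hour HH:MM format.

19:30

1 February 2029 is a Thursday, so Mondays fall on 5, 12, 19, 26; the last is February 26.
1 September 2029 is a Saturday, so the first Sunday is September 2 and the second is September 9.
5 September 2029 falls between 26 February and 9 September, so daylight saving is in effect and Kesosa Administrative Region is at UTC+14:00.
09:30 local − 14h = 19:30 UTC (rolling into the previous day, 4 September 2029).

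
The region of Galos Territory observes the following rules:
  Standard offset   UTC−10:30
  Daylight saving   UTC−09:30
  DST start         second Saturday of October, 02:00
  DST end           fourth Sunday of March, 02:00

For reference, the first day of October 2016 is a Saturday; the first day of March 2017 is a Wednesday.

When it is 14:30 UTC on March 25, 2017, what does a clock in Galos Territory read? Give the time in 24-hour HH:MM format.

1 October 2016 is a Saturday, so the first Saturday is October 1 and the second is October 8.
1 March 2017 is a Wednesday, so the first Sunday is March 5 and the fourth is March 26.
At the standard offset (UTC−10:30), 14:30 UTC − 10h30m = 04:00 Galos Territory standard time.
The standard-time date in Galos Territory, March 25, 2017, falls between 8 October 2016 and 26 March 2017, so daylight saving is in effect and Galos Territory is at UTC−09:30.
14:30 UTC − 9h30m = 05:00 local.

05:00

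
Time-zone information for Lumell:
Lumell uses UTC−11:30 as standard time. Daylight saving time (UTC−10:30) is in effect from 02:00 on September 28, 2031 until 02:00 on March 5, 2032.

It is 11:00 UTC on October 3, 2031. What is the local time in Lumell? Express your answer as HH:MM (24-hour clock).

At the standard offset (UTC−11:30), 11:00 UTC − 11h30m = 23:30 Lumell standard time (rolling into the previous day, 2 October 2031).
Daylight saving runs 28 September 2031 – 5 March 2032; the standard-time date in Lumell, October 2, 2031, is inside that window, so Lumell is at UTC−10:30.
11:00 UTC − 10h30m = 00:30 local.

00:30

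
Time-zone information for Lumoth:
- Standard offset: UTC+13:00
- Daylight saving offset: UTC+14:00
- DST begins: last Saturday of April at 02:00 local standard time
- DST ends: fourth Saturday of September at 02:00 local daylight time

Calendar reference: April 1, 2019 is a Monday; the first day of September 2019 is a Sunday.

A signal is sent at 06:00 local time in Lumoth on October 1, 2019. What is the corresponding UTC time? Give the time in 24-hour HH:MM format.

17:00

1 April 2019 is a Monday, so Saturdays fall on 6, 13, 20, 27; the last is April 27.
1 September 2019 is a Sunday, so the first Saturday is September 7 and the fourth is September 28.
October 1, 2019 does not fall between 27 April and 28 September, so daylight saving is not in effect and Lumoth is at UTC+13:00.
06:00 local − 13h = 17:00 UTC (rolling into the previous day, 30 September 2019).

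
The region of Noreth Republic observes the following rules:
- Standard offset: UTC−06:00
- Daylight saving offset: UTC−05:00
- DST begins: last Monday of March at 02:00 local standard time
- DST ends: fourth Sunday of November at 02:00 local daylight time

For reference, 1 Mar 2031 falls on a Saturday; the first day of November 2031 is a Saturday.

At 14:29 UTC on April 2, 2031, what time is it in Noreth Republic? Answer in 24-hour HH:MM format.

1 March 2031 is a Saturday, so Mondays fall on 3, 10, 17, 24, 31; the last is March 31.
1 November 2031 is a Saturday, so the first Sunday is November 2 and the fourth is November 23.
At the standard offset (UTC−06:00), 14:29 UTC − 6h = 08:29 Noreth Republic standard time.
The standard-time date in Noreth Republic, April 2, 2031, lies within the daylight-saving period (31 March – 23 November), so Noreth Republic is on daylight time, UTC−05:00.
14:29 UTC − 5h = 09:29 local.

09:29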